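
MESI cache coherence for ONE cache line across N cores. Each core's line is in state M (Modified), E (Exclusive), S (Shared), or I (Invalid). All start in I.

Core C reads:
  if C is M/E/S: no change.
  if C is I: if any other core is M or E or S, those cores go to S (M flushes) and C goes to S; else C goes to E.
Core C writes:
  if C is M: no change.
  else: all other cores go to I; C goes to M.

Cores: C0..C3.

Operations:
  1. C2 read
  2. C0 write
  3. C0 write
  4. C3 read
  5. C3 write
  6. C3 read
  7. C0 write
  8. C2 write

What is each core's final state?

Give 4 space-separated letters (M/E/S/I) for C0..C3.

Op 1: C2 read [C2 read from I: no other sharers -> C2=E (exclusive)] -> [I,I,E,I]
Op 2: C0 write [C0 write: invalidate ['C2=E'] -> C0=M] -> [M,I,I,I]
Op 3: C0 write [C0 write: already M (modified), no change] -> [M,I,I,I]
Op 4: C3 read [C3 read from I: others=['C0=M'] -> C3=S, others downsized to S] -> [S,I,I,S]
Op 5: C3 write [C3 write: invalidate ['C0=S'] -> C3=M] -> [I,I,I,M]
Op 6: C3 read [C3 read: already in M, no change] -> [I,I,I,M]
Op 7: C0 write [C0 write: invalidate ['C3=M'] -> C0=M] -> [M,I,I,I]
Op 8: C2 write [C2 write: invalidate ['C0=M'] -> C2=M] -> [I,I,M,I]

Answer: I I M I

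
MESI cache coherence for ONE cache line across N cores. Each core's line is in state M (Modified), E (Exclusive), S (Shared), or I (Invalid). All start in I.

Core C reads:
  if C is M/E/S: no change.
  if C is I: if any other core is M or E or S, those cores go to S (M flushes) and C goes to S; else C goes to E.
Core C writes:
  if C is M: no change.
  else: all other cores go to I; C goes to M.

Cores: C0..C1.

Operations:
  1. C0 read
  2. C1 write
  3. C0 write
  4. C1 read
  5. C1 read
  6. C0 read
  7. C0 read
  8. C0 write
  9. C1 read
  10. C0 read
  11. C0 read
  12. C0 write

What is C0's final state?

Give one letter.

Op 1: C0 read [C0 read from I: no other sharers -> C0=E (exclusive)] -> [E,I]
Op 2: C1 write [C1 write: invalidate ['C0=E'] -> C1=M] -> [I,M]
Op 3: C0 write [C0 write: invalidate ['C1=M'] -> C0=M] -> [M,I]
Op 4: C1 read [C1 read from I: others=['C0=M'] -> C1=S, others downsized to S] -> [S,S]
Op 5: C1 read [C1 read: already in S, no change] -> [S,S]
Op 6: C0 read [C0 read: already in S, no change] -> [S,S]
Op 7: C0 read [C0 read: already in S, no change] -> [S,S]
Op 8: C0 write [C0 write: invalidate ['C1=S'] -> C0=M] -> [M,I]
Op 9: C1 read [C1 read from I: others=['C0=M'] -> C1=S, others downsized to S] -> [S,S]
Op 10: C0 read [C0 read: already in S, no change] -> [S,S]
Op 11: C0 read [C0 read: already in S, no change] -> [S,S]
Op 12: C0 write [C0 write: invalidate ['C1=S'] -> C0=M] -> [M,I]

Answer: M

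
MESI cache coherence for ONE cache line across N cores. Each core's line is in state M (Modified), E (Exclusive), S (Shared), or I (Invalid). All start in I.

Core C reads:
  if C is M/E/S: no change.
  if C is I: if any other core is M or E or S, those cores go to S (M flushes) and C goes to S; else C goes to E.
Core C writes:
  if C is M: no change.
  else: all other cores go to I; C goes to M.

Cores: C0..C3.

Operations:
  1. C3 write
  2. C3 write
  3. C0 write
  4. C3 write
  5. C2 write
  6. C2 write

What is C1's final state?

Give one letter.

Answer: I

Derivation:
Op 1: C3 write [C3 write: invalidate none -> C3=M] -> [I,I,I,M]
Op 2: C3 write [C3 write: already M (modified), no change] -> [I,I,I,M]
Op 3: C0 write [C0 write: invalidate ['C3=M'] -> C0=M] -> [M,I,I,I]
Op 4: C3 write [C3 write: invalidate ['C0=M'] -> C3=M] -> [I,I,I,M]
Op 5: C2 write [C2 write: invalidate ['C3=M'] -> C2=M] -> [I,I,M,I]
Op 6: C2 write [C2 write: already M (modified), no change] -> [I,I,M,I]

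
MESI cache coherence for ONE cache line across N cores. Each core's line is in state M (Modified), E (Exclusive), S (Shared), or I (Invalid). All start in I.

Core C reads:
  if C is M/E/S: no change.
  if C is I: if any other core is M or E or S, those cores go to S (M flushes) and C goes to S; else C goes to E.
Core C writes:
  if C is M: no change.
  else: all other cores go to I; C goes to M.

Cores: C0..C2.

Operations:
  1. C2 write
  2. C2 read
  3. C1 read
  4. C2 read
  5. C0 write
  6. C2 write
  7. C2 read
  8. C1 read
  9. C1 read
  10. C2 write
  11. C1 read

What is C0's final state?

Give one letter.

Answer: I

Derivation:
Op 1: C2 write [C2 write: invalidate none -> C2=M] -> [I,I,M]
Op 2: C2 read [C2 read: already in M, no change] -> [I,I,M]
Op 3: C1 read [C1 read from I: others=['C2=M'] -> C1=S, others downsized to S] -> [I,S,S]
Op 4: C2 read [C2 read: already in S, no change] -> [I,S,S]
Op 5: C0 write [C0 write: invalidate ['C1=S', 'C2=S'] -> C0=M] -> [M,I,I]
Op 6: C2 write [C2 write: invalidate ['C0=M'] -> C2=M] -> [I,I,M]
Op 7: C2 read [C2 read: already in M, no change] -> [I,I,M]
Op 8: C1 read [C1 read from I: others=['C2=M'] -> C1=S, others downsized to S] -> [I,S,S]
Op 9: C1 read [C1 read: already in S, no change] -> [I,S,S]
Op 10: C2 write [C2 write: invalidate ['C1=S'] -> C2=M] -> [I,I,M]
Op 11: C1 read [C1 read from I: others=['C2=M'] -> C1=S, others downsized to S] -> [I,S,S]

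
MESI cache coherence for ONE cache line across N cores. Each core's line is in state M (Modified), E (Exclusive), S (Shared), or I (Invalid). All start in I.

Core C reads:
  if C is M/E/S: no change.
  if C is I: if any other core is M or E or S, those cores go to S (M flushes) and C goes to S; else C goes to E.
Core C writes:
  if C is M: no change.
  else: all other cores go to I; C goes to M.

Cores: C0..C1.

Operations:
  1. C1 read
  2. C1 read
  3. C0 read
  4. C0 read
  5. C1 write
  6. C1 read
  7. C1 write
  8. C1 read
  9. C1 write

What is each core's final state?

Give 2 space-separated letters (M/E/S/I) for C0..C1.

Op 1: C1 read [C1 read from I: no other sharers -> C1=E (exclusive)] -> [I,E]
Op 2: C1 read [C1 read: already in E, no change] -> [I,E]
Op 3: C0 read [C0 read from I: others=['C1=E'] -> C0=S, others downsized to S] -> [S,S]
Op 4: C0 read [C0 read: already in S, no change] -> [S,S]
Op 5: C1 write [C1 write: invalidate ['C0=S'] -> C1=M] -> [I,M]
Op 6: C1 read [C1 read: already in M, no change] -> [I,M]
Op 7: C1 write [C1 write: already M (modified), no change] -> [I,M]
Op 8: C1 read [C1 read: already in M, no change] -> [I,M]
Op 9: C1 write [C1 write: already M (modified), no change] -> [I,M]

Answer: I M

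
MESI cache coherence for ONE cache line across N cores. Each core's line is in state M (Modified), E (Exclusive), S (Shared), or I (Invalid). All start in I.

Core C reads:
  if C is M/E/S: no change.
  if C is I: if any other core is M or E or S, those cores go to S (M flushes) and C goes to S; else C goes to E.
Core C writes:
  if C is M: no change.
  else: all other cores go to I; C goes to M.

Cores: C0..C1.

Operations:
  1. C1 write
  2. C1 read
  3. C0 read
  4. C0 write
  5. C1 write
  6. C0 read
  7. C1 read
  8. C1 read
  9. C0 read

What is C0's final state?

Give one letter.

Op 1: C1 write [C1 write: invalidate none -> C1=M] -> [I,M]
Op 2: C1 read [C1 read: already in M, no change] -> [I,M]
Op 3: C0 read [C0 read from I: others=['C1=M'] -> C0=S, others downsized to S] -> [S,S]
Op 4: C0 write [C0 write: invalidate ['C1=S'] -> C0=M] -> [M,I]
Op 5: C1 write [C1 write: invalidate ['C0=M'] -> C1=M] -> [I,M]
Op 6: C0 read [C0 read from I: others=['C1=M'] -> C0=S, others downsized to S] -> [S,S]
Op 7: C1 read [C1 read: already in S, no change] -> [S,S]
Op 8: C1 read [C1 read: already in S, no change] -> [S,S]
Op 9: C0 read [C0 read: already in S, no change] -> [S,S]

Answer: S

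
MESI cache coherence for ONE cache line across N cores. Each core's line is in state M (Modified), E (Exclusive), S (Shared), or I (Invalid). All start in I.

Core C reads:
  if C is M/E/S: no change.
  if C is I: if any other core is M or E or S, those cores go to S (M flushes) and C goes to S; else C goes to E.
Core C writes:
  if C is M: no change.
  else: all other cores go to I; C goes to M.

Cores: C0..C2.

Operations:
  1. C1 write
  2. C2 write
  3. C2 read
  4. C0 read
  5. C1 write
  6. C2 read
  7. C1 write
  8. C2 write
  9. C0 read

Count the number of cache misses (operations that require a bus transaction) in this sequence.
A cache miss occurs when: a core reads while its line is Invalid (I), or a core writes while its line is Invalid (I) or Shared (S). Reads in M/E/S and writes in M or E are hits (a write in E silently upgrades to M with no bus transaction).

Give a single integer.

Answer: 8

Derivation:
Op 1: C1 write [C1 write: invalidate none -> C1=M] -> [I,M,I] [MISS #1: write from I]
Op 2: C2 write [C2 write: invalidate ['C1=M'] -> C2=M] -> [I,I,M] [MISS #2: write from I]
Op 3: C2 read [C2 read: already in M, no change] -> [I,I,M] [hit: read from M]
Op 4: C0 read [C0 read from I: others=['C2=M'] -> C0=S, others downsized to S] -> [S,I,S] [MISS #3: read from I]
Op 5: C1 write [C1 write: invalidate ['C0=S', 'C2=S'] -> C1=M] -> [I,M,I] [MISS #4: write from I]
Op 6: C2 read [C2 read from I: others=['C1=M'] -> C2=S, others downsized to S] -> [I,S,S] [MISS #5: read from I]
Op 7: C1 write [C1 write: invalidate ['C2=S'] -> C1=M] -> [I,M,I] [MISS #6: write from S]
Op 8: C2 write [C2 write: invalidate ['C1=M'] -> C2=M] -> [I,I,M] [MISS #7: write from I]
Op 9: C0 read [C0 read from I: others=['C2=M'] -> C0=S, others downsized to S] -> [S,I,S] [MISS #8: read from I]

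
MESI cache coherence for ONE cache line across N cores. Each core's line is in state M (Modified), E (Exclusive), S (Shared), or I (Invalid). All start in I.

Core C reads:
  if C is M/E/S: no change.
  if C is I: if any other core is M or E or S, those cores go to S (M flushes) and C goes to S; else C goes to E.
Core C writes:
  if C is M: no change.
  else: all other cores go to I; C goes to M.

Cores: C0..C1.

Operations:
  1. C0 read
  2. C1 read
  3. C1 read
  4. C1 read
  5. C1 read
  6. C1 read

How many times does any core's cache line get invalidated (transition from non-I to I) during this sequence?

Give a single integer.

Op 1: C0 read [C0 read from I: no other sharers -> C0=E (exclusive)] -> [E,I] (invalidations this op: 0; running total: 0)
Op 2: C1 read [C1 read from I: others=['C0=E'] -> C1=S, others downsized to S] -> [S,S] (invalidations this op: 0; running total: 0)
Op 3: C1 read [C1 read: already in S, no change] -> [S,S] (invalidations this op: 0; running total: 0)
Op 4: C1 read [C1 read: already in S, no change] -> [S,S] (invalidations this op: 0; running total: 0)
Op 5: C1 read [C1 read: already in S, no change] -> [S,S] (invalidations this op: 0; running total: 0)
Op 6: C1 read [C1 read: already in S, no change] -> [S,S] (invalidations this op: 0; running total: 0)

Answer: 0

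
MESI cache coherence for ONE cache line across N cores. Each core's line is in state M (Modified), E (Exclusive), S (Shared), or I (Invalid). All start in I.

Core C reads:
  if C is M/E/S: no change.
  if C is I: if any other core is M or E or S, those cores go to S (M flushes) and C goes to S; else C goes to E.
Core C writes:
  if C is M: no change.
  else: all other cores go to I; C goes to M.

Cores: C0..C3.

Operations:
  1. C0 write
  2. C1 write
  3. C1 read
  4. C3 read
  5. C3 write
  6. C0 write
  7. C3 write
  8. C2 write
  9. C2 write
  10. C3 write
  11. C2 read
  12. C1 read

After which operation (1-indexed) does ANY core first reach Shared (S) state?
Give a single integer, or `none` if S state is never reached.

Op 1: C0 write [C0 write: invalidate none -> C0=M] -> [M,I,I,I]
Op 2: C1 write [C1 write: invalidate ['C0=M'] -> C1=M] -> [I,M,I,I]
Op 3: C1 read [C1 read: already in M, no change] -> [I,M,I,I]
Op 4: C3 read [C3 read from I: others=['C1=M'] -> C3=S, others downsized to S] -> [I,S,I,S]
  -> First S state at op 4; remaining ops need not be traced.

Answer: 4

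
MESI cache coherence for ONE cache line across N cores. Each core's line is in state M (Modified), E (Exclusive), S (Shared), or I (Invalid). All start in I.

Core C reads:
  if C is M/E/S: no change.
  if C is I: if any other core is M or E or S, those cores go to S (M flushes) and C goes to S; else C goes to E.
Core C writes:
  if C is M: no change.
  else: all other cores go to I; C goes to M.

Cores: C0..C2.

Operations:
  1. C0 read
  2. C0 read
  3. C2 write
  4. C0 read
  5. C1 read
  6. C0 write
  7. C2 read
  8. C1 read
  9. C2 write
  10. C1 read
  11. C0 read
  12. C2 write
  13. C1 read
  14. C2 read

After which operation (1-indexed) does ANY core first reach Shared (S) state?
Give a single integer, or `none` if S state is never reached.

Op 1: C0 read [C0 read from I: no other sharers -> C0=E (exclusive)] -> [E,I,I]
Op 2: C0 read [C0 read: already in E, no change] -> [E,I,I]
Op 3: C2 write [C2 write: invalidate ['C0=E'] -> C2=M] -> [I,I,M]
Op 4: C0 read [C0 read from I: others=['C2=M'] -> C0=S, others downsized to S] -> [S,I,S]
  -> First S state at op 4; remaining ops need not be traced.

Answer: 4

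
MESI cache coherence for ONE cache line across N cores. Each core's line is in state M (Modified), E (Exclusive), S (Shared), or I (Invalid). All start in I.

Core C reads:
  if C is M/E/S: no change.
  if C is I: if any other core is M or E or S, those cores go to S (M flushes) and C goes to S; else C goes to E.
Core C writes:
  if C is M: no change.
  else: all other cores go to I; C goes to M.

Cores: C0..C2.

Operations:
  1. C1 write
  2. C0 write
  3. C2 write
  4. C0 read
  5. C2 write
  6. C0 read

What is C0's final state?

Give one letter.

Answer: S

Derivation:
Op 1: C1 write [C1 write: invalidate none -> C1=M] -> [I,M,I]
Op 2: C0 write [C0 write: invalidate ['C1=M'] -> C0=M] -> [M,I,I]
Op 3: C2 write [C2 write: invalidate ['C0=M'] -> C2=M] -> [I,I,M]
Op 4: C0 read [C0 read from I: others=['C2=M'] -> C0=S, others downsized to S] -> [S,I,S]
Op 5: C2 write [C2 write: invalidate ['C0=S'] -> C2=M] -> [I,I,M]
Op 6: C0 read [C0 read from I: others=['C2=M'] -> C0=S, others downsized to S] -> [S,I,S]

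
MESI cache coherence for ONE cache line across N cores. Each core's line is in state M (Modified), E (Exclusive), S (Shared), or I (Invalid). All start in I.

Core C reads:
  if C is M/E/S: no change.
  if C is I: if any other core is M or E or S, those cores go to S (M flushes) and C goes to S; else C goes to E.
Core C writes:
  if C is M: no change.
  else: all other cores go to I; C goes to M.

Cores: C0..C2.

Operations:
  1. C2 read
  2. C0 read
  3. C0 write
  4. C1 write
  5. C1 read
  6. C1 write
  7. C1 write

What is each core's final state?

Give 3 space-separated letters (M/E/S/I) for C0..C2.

Op 1: C2 read [C2 read from I: no other sharers -> C2=E (exclusive)] -> [I,I,E]
Op 2: C0 read [C0 read from I: others=['C2=E'] -> C0=S, others downsized to S] -> [S,I,S]
Op 3: C0 write [C0 write: invalidate ['C2=S'] -> C0=M] -> [M,I,I]
Op 4: C1 write [C1 write: invalidate ['C0=M'] -> C1=M] -> [I,M,I]
Op 5: C1 read [C1 read: already in M, no change] -> [I,M,I]
Op 6: C1 write [C1 write: already M (modified), no change] -> [I,M,I]
Op 7: C1 write [C1 write: already M (modified), no change] -> [I,M,I]

Answer: I M I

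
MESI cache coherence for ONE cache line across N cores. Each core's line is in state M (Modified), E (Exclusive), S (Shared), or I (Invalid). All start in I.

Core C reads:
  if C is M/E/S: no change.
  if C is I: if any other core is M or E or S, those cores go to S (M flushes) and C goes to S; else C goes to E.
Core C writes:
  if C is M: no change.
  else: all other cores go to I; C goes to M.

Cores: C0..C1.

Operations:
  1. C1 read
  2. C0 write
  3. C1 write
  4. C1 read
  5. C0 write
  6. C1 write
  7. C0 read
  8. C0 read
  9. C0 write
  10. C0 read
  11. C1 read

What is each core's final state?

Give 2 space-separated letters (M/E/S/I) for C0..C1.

Answer: S S

Derivation:
Op 1: C1 read [C1 read from I: no other sharers -> C1=E (exclusive)] -> [I,E]
Op 2: C0 write [C0 write: invalidate ['C1=E'] -> C0=M] -> [M,I]
Op 3: C1 write [C1 write: invalidate ['C0=M'] -> C1=M] -> [I,M]
Op 4: C1 read [C1 read: already in M, no change] -> [I,M]
Op 5: C0 write [C0 write: invalidate ['C1=M'] -> C0=M] -> [M,I]
Op 6: C1 write [C1 write: invalidate ['C0=M'] -> C1=M] -> [I,M]
Op 7: C0 read [C0 read from I: others=['C1=M'] -> C0=S, others downsized to S] -> [S,S]
Op 8: C0 read [C0 read: already in S, no change] -> [S,S]
Op 9: C0 write [C0 write: invalidate ['C1=S'] -> C0=M] -> [M,I]
Op 10: C0 read [C0 read: already in M, no change] -> [M,I]
Op 11: C1 read [C1 read from I: others=['C0=M'] -> C1=S, others downsized to S] -> [S,S]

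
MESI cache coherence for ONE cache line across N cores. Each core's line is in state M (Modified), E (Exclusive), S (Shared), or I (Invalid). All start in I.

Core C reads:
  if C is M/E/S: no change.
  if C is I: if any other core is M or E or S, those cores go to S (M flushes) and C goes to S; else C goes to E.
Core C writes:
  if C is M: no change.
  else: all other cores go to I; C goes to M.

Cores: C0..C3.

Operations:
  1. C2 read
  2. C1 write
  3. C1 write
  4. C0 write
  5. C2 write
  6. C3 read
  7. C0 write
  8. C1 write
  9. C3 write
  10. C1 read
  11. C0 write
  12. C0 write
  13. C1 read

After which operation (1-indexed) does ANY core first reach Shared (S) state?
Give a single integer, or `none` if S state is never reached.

Answer: 6

Derivation:
Op 1: C2 read [C2 read from I: no other sharers -> C2=E (exclusive)] -> [I,I,E,I]
Op 2: C1 write [C1 write: invalidate ['C2=E'] -> C1=M] -> [I,M,I,I]
Op 3: C1 write [C1 write: already M (modified), no change] -> [I,M,I,I]
Op 4: C0 write [C0 write: invalidate ['C1=M'] -> C0=M] -> [M,I,I,I]
Op 5: C2 write [C2 write: invalidate ['C0=M'] -> C2=M] -> [I,I,M,I]
Op 6: C3 read [C3 read from I: others=['C2=M'] -> C3=S, others downsized to S] -> [I,I,S,S]
  -> First S state at op 6; remaining ops need not be traced.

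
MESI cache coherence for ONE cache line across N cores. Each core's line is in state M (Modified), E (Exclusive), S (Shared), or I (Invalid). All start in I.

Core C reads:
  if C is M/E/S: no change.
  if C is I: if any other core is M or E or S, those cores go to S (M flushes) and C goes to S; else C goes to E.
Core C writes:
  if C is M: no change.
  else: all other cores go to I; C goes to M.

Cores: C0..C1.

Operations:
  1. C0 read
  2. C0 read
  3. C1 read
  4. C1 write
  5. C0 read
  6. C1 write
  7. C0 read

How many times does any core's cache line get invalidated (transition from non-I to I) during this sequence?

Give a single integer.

Answer: 2

Derivation:
Op 1: C0 read [C0 read from I: no other sharers -> C0=E (exclusive)] -> [E,I] (invalidations this op: 0; running total: 0)
Op 2: C0 read [C0 read: already in E, no change] -> [E,I] (invalidations this op: 0; running total: 0)
Op 3: C1 read [C1 read from I: others=['C0=E'] -> C1=S, others downsized to S] -> [S,S] (invalidations this op: 0; running total: 0)
Op 4: C1 write [C1 write: invalidate ['C0=S'] -> C1=M] -> [I,M] (invalidations this op: 1; running total: 1)
Op 5: C0 read [C0 read from I: others=['C1=M'] -> C0=S, others downsized to S] -> [S,S] (invalidations this op: 0; running total: 1)
Op 6: C1 write [C1 write: invalidate ['C0=S'] -> C1=M] -> [I,M] (invalidations this op: 1; running total: 2)
Op 7: C0 read [C0 read from I: others=['C1=M'] -> C0=S, others downsized to S] -> [S,S] (invalidations this op: 0; running total: 2)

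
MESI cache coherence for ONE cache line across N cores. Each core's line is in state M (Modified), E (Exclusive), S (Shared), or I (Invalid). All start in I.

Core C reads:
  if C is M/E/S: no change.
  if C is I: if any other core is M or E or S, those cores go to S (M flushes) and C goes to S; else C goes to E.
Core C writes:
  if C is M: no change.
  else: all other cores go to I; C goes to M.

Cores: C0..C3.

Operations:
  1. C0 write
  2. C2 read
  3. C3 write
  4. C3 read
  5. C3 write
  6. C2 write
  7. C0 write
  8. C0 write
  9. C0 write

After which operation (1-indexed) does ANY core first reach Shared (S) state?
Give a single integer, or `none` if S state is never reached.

Answer: 2

Derivation:
Op 1: C0 write [C0 write: invalidate none -> C0=M] -> [M,I,I,I]
Op 2: C2 read [C2 read from I: others=['C0=M'] -> C2=S, others downsized to S] -> [S,I,S,I]
  -> First S state at op 2; remaining ops need not be traced.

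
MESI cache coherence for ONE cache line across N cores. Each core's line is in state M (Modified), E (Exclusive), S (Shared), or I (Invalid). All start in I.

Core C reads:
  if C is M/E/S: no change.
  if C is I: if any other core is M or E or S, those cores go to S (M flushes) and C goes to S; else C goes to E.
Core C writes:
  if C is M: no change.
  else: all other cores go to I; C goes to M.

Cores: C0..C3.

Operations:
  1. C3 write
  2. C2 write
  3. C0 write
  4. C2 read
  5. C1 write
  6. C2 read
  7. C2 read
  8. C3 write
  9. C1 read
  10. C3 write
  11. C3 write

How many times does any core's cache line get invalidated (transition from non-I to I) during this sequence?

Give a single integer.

Op 1: C3 write [C3 write: invalidate none -> C3=M] -> [I,I,I,M] (invalidations this op: 0; running total: 0)
Op 2: C2 write [C2 write: invalidate ['C3=M'] -> C2=M] -> [I,I,M,I] (invalidations this op: 1; running total: 1)
Op 3: C0 write [C0 write: invalidate ['C2=M'] -> C0=M] -> [M,I,I,I] (invalidations this op: 1; running total: 2)
Op 4: C2 read [C2 read from I: others=['C0=M'] -> C2=S, others downsized to S] -> [S,I,S,I] (invalidations this op: 0; running total: 2)
Op 5: C1 write [C1 write: invalidate ['C0=S', 'C2=S'] -> C1=M] -> [I,M,I,I] (invalidations this op: 2; running total: 4)
Op 6: C2 read [C2 read from I: others=['C1=M'] -> C2=S, others downsized to S] -> [I,S,S,I] (invalidations this op: 0; running total: 4)
Op 7: C2 read [C2 read: already in S, no change] -> [I,S,S,I] (invalidations this op: 0; running total: 4)
Op 8: C3 write [C3 write: invalidate ['C1=S', 'C2=S'] -> C3=M] -> [I,I,I,M] (invalidations this op: 2; running total: 6)
Op 9: C1 read [C1 read from I: others=['C3=M'] -> C1=S, others downsized to S] -> [I,S,I,S] (invalidations this op: 0; running total: 6)
Op 10: C3 write [C3 write: invalidate ['C1=S'] -> C3=M] -> [I,I,I,M] (invalidations this op: 1; running total: 7)
Op 11: C3 write [C3 write: already M (modified), no change] -> [I,I,I,M] (invalidations this op: 0; running total: 7)

Answer: 7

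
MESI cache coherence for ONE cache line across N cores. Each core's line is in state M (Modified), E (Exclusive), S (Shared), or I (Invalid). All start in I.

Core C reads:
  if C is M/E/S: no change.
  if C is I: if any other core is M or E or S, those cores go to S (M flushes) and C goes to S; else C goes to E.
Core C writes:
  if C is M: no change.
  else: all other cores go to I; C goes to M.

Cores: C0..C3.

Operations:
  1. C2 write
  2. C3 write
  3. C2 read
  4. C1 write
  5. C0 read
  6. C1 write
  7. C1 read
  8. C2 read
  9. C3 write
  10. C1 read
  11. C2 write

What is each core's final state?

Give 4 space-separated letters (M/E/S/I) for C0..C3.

Op 1: C2 write [C2 write: invalidate none -> C2=M] -> [I,I,M,I]
Op 2: C3 write [C3 write: invalidate ['C2=M'] -> C3=M] -> [I,I,I,M]
Op 3: C2 read [C2 read from I: others=['C3=M'] -> C2=S, others downsized to S] -> [I,I,S,S]
Op 4: C1 write [C1 write: invalidate ['C2=S', 'C3=S'] -> C1=M] -> [I,M,I,I]
Op 5: C0 read [C0 read from I: others=['C1=M'] -> C0=S, others downsized to S] -> [S,S,I,I]
Op 6: C1 write [C1 write: invalidate ['C0=S'] -> C1=M] -> [I,M,I,I]
Op 7: C1 read [C1 read: already in M, no change] -> [I,M,I,I]
Op 8: C2 read [C2 read from I: others=['C1=M'] -> C2=S, others downsized to S] -> [I,S,S,I]
Op 9: C3 write [C3 write: invalidate ['C1=S', 'C2=S'] -> C3=M] -> [I,I,I,M]
Op 10: C1 read [C1 read from I: others=['C3=M'] -> C1=S, others downsized to S] -> [I,S,I,S]
Op 11: C2 write [C2 write: invalidate ['C1=S', 'C3=S'] -> C2=M] -> [I,I,M,I]

Answer: I I M I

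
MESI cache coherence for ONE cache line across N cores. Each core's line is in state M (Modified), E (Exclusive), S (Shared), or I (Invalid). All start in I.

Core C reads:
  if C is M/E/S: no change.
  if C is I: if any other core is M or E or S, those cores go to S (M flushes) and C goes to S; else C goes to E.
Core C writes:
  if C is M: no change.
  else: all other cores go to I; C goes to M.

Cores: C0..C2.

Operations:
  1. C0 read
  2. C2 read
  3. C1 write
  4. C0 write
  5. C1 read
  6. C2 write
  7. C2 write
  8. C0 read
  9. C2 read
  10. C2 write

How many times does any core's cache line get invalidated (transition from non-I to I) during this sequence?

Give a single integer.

Answer: 6

Derivation:
Op 1: C0 read [C0 read from I: no other sharers -> C0=E (exclusive)] -> [E,I,I] (invalidations this op: 0; running total: 0)
Op 2: C2 read [C2 read from I: others=['C0=E'] -> C2=S, others downsized to S] -> [S,I,S] (invalidations this op: 0; running total: 0)
Op 3: C1 write [C1 write: invalidate ['C0=S', 'C2=S'] -> C1=M] -> [I,M,I] (invalidations this op: 2; running total: 2)
Op 4: C0 write [C0 write: invalidate ['C1=M'] -> C0=M] -> [M,I,I] (invalidations this op: 1; running total: 3)
Op 5: C1 read [C1 read from I: others=['C0=M'] -> C1=S, others downsized to S] -> [S,S,I] (invalidations this op: 0; running total: 3)
Op 6: C2 write [C2 write: invalidate ['C0=S', 'C1=S'] -> C2=M] -> [I,I,M] (invalidations this op: 2; running total: 5)
Op 7: C2 write [C2 write: already M (modified), no change] -> [I,I,M] (invalidations this op: 0; running total: 5)
Op 8: C0 read [C0 read from I: others=['C2=M'] -> C0=S, others downsized to S] -> [S,I,S] (invalidations this op: 0; running total: 5)
Op 9: C2 read [C2 read: already in S, no change] -> [S,I,S] (invalidations this op: 0; running total: 5)
Op 10: C2 write [C2 write: invalidate ['C0=S'] -> C2=M] -> [I,I,M] (invalidations this op: 1; running total: 6)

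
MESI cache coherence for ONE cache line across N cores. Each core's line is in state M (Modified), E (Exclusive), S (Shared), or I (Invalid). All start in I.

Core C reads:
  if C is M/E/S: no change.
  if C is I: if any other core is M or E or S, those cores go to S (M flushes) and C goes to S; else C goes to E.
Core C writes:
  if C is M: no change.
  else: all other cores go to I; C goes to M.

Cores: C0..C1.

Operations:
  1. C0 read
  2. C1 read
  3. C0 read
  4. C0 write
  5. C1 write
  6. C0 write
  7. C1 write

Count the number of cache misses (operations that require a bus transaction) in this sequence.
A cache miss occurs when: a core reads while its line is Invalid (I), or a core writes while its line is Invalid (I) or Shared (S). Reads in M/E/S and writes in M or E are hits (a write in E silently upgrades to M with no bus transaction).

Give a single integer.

Answer: 6

Derivation:
Op 1: C0 read [C0 read from I: no other sharers -> C0=E (exclusive)] -> [E,I] [MISS #1: read from I]
Op 2: C1 read [C1 read from I: others=['C0=E'] -> C1=S, others downsized to S] -> [S,S] [MISS #2: read from I]
Op 3: C0 read [C0 read: already in S, no change] -> [S,S] [hit: read from S]
Op 4: C0 write [C0 write: invalidate ['C1=S'] -> C0=M] -> [M,I] [MISS #3: write from S]
Op 5: C1 write [C1 write: invalidate ['C0=M'] -> C1=M] -> [I,M] [MISS #4: write from I]
Op 6: C0 write [C0 write: invalidate ['C1=M'] -> C0=M] -> [M,I] [MISS #5: write from I]
Op 7: C1 write [C1 write: invalidate ['C0=M'] -> C1=M] -> [I,M] [MISS #6: write from I]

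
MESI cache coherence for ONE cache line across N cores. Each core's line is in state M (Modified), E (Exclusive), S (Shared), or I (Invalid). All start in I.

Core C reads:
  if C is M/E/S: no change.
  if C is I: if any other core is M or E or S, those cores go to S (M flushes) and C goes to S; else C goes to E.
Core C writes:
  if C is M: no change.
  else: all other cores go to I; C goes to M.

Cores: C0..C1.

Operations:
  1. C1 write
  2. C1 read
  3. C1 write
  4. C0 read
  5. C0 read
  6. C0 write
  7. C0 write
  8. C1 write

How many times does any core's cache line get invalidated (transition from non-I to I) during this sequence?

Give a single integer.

Op 1: C1 write [C1 write: invalidate none -> C1=M] -> [I,M] (invalidations this op: 0; running total: 0)
Op 2: C1 read [C1 read: already in M, no change] -> [I,M] (invalidations this op: 0; running total: 0)
Op 3: C1 write [C1 write: already M (modified), no change] -> [I,M] (invalidations this op: 0; running total: 0)
Op 4: C0 read [C0 read from I: others=['C1=M'] -> C0=S, others downsized to S] -> [S,S] (invalidations this op: 0; running total: 0)
Op 5: C0 read [C0 read: already in S, no change] -> [S,S] (invalidations this op: 0; running total: 0)
Op 6: C0 write [C0 write: invalidate ['C1=S'] -> C0=M] -> [M,I] (invalidations this op: 1; running total: 1)
Op 7: C0 write [C0 write: already M (modified), no change] -> [M,I] (invalidations this op: 0; running total: 1)
Op 8: C1 write [C1 write: invalidate ['C0=M'] -> C1=M] -> [I,M] (invalidations this op: 1; running total: 2)

Answer: 2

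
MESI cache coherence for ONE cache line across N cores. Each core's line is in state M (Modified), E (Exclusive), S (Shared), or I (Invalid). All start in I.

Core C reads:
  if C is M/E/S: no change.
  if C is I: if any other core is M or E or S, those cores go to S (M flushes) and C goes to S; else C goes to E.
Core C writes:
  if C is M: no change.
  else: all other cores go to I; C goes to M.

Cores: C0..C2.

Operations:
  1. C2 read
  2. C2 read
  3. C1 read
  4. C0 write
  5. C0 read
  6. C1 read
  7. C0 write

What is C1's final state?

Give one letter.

Op 1: C2 read [C2 read from I: no other sharers -> C2=E (exclusive)] -> [I,I,E]
Op 2: C2 read [C2 read: already in E, no change] -> [I,I,E]
Op 3: C1 read [C1 read from I: others=['C2=E'] -> C1=S, others downsized to S] -> [I,S,S]
Op 4: C0 write [C0 write: invalidate ['C1=S', 'C2=S'] -> C0=M] -> [M,I,I]
Op 5: C0 read [C0 read: already in M, no change] -> [M,I,I]
Op 6: C1 read [C1 read from I: others=['C0=M'] -> C1=S, others downsized to S] -> [S,S,I]
Op 7: C0 write [C0 write: invalidate ['C1=S'] -> C0=M] -> [M,I,I]

Answer: I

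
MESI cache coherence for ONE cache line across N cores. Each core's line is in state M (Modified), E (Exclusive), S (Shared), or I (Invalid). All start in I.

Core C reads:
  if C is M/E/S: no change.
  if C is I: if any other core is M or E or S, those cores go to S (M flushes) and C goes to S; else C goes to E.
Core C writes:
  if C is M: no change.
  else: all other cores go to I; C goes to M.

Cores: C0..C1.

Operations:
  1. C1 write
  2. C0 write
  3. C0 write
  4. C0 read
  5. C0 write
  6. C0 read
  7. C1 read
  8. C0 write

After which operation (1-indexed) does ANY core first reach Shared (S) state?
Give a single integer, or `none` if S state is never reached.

Op 1: C1 write [C1 write: invalidate none -> C1=M] -> [I,M]
Op 2: C0 write [C0 write: invalidate ['C1=M'] -> C0=M] -> [M,I]
Op 3: C0 write [C0 write: already M (modified), no change] -> [M,I]
Op 4: C0 read [C0 read: already in M, no change] -> [M,I]
Op 5: C0 write [C0 write: already M (modified), no change] -> [M,I]
Op 6: C0 read [C0 read: already in M, no change] -> [M,I]
Op 7: C1 read [C1 read from I: others=['C0=M'] -> C1=S, others downsized to S] -> [S,S]
  -> First S state at op 7; remaining ops need not be traced.

Answer: 7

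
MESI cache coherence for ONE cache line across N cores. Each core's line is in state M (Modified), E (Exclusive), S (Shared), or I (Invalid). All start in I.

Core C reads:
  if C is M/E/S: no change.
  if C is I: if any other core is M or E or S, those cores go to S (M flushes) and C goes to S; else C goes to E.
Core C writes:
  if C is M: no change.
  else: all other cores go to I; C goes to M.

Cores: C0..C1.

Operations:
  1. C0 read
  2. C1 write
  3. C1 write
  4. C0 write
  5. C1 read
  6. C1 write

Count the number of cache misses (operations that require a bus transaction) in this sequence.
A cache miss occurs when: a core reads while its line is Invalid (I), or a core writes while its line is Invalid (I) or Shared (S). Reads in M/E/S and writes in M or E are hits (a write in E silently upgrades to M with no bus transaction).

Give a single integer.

Answer: 5

Derivation:
Op 1: C0 read [C0 read from I: no other sharers -> C0=E (exclusive)] -> [E,I] [MISS #1: read from I]
Op 2: C1 write [C1 write: invalidate ['C0=E'] -> C1=M] -> [I,M] [MISS #2: write from I]
Op 3: C1 write [C1 write: already M (modified), no change] -> [I,M] [hit: write from M]
Op 4: C0 write [C0 write: invalidate ['C1=M'] -> C0=M] -> [M,I] [MISS #3: write from I]
Op 5: C1 read [C1 read from I: others=['C0=M'] -> C1=S, others downsized to S] -> [S,S] [MISS #4: read from I]
Op 6: C1 write [C1 write: invalidate ['C0=S'] -> C1=M] -> [I,M] [MISS #5: write from S]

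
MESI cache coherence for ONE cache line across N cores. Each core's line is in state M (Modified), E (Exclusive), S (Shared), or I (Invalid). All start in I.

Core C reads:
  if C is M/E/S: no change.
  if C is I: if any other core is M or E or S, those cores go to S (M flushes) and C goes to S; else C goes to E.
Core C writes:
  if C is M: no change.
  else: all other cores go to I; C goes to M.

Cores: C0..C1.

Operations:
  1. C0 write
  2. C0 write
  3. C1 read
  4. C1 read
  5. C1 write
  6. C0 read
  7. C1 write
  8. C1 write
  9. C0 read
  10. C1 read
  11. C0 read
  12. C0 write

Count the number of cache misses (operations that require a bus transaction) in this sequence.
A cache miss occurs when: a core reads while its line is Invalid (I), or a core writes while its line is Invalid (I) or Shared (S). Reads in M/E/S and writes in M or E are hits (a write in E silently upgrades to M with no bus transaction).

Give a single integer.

Op 1: C0 write [C0 write: invalidate none -> C0=M] -> [M,I] [MISS #1: write from I]
Op 2: C0 write [C0 write: already M (modified), no change] -> [M,I] [hit: write from M]
Op 3: C1 read [C1 read from I: others=['C0=M'] -> C1=S, others downsized to S] -> [S,S] [MISS #2: read from I]
Op 4: C1 read [C1 read: already in S, no change] -> [S,S] [hit: read from S]
Op 5: C1 write [C1 write: invalidate ['C0=S'] -> C1=M] -> [I,M] [MISS #3: write from S]
Op 6: C0 read [C0 read from I: others=['C1=M'] -> C0=S, others downsized to S] -> [S,S] [MISS #4: read from I]
Op 7: C1 write [C1 write: invalidate ['C0=S'] -> C1=M] -> [I,M] [MISS #5: write from S]
Op 8: C1 write [C1 write: already M (modified), no change] -> [I,M] [hit: write from M]
Op 9: C0 read [C0 read from I: others=['C1=M'] -> C0=S, others downsized to S] -> [S,S] [MISS #6: read from I]
Op 10: C1 read [C1 read: already in S, no change] -> [S,S] [hit: read from S]
Op 11: C0 read [C0 read: already in S, no change] -> [S,S] [hit: read from S]
Op 12: C0 write [C0 write: invalidate ['C1=S'] -> C0=M] -> [M,I] [MISS #7: write from S]

Answer: 7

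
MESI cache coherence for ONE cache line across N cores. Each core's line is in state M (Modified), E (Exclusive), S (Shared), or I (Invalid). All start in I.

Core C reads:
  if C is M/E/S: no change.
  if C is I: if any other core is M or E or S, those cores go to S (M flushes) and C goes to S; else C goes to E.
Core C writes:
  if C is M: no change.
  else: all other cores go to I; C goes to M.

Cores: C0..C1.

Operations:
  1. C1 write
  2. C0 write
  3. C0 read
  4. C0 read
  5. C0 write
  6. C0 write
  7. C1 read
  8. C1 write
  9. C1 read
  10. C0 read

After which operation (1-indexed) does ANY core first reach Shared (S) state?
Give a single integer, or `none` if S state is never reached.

Op 1: C1 write [C1 write: invalidate none -> C1=M] -> [I,M]
Op 2: C0 write [C0 write: invalidate ['C1=M'] -> C0=M] -> [M,I]
Op 3: C0 read [C0 read: already in M, no change] -> [M,I]
Op 4: C0 read [C0 read: already in M, no change] -> [M,I]
Op 5: C0 write [C0 write: already M (modified), no change] -> [M,I]
Op 6: C0 write [C0 write: already M (modified), no change] -> [M,I]
Op 7: C1 read [C1 read from I: others=['C0=M'] -> C1=S, others downsized to S] -> [S,S]
  -> First S state at op 7; remaining ops need not be traced.

Answer: 7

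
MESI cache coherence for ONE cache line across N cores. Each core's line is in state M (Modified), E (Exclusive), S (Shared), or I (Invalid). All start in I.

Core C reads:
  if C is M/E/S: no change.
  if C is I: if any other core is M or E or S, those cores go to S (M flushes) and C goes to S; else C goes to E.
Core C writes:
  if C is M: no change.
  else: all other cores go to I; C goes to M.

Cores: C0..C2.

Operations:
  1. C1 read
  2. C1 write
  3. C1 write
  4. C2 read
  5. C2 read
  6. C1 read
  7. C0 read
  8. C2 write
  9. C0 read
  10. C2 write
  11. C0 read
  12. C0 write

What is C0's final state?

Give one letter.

Answer: M

Derivation:
Op 1: C1 read [C1 read from I: no other sharers -> C1=E (exclusive)] -> [I,E,I]
Op 2: C1 write [C1 write: invalidate none -> C1=M] -> [I,M,I]
Op 3: C1 write [C1 write: already M (modified), no change] -> [I,M,I]
Op 4: C2 read [C2 read from I: others=['C1=M'] -> C2=S, others downsized to S] -> [I,S,S]
Op 5: C2 read [C2 read: already in S, no change] -> [I,S,S]
Op 6: C1 read [C1 read: already in S, no change] -> [I,S,S]
Op 7: C0 read [C0 read from I: others=['C1=S', 'C2=S'] -> C0=S, others downsized to S] -> [S,S,S]
Op 8: C2 write [C2 write: invalidate ['C0=S', 'C1=S'] -> C2=M] -> [I,I,M]
Op 9: C0 read [C0 read from I: others=['C2=M'] -> C0=S, others downsized to S] -> [S,I,S]
Op 10: C2 write [C2 write: invalidate ['C0=S'] -> C2=M] -> [I,I,M]
Op 11: C0 read [C0 read from I: others=['C2=M'] -> C0=S, others downsized to S] -> [S,I,S]
Op 12: C0 write [C0 write: invalidate ['C2=S'] -> C0=M] -> [M,I,I]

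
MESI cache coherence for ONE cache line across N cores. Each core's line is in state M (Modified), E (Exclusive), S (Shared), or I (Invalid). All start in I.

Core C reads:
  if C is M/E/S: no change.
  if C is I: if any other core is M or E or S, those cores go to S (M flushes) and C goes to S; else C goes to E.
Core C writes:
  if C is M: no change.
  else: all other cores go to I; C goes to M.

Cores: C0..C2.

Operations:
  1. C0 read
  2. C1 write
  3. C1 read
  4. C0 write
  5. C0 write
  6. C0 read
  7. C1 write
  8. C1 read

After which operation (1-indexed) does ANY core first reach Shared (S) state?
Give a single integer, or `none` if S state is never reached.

Answer: none

Derivation:
Op 1: C0 read [C0 read from I: no other sharers -> C0=E (exclusive)] -> [E,I,I]
Op 2: C1 write [C1 write: invalidate ['C0=E'] -> C1=M] -> [I,M,I]
Op 3: C1 read [C1 read: already in M, no change] -> [I,M,I]
Op 4: C0 write [C0 write: invalidate ['C1=M'] -> C0=M] -> [M,I,I]
Op 5: C0 write [C0 write: already M (modified), no change] -> [M,I,I]
Op 6: C0 read [C0 read: already in M, no change] -> [M,I,I]
Op 7: C1 write [C1 write: invalidate ['C0=M'] -> C1=M] -> [I,M,I]
Op 8: C1 read [C1 read: already in M, no change] -> [I,M,I]
S state never reached in this sequence.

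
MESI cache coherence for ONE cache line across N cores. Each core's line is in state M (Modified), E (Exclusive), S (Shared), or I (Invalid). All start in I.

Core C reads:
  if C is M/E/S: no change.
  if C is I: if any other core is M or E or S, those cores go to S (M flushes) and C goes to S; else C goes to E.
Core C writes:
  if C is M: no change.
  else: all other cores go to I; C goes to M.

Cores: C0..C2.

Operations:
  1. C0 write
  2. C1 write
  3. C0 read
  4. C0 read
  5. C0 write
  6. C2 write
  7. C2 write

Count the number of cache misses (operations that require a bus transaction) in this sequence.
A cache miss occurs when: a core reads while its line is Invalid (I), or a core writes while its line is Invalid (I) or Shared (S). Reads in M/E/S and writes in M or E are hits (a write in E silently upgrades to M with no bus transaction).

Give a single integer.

Op 1: C0 write [C0 write: invalidate none -> C0=M] -> [M,I,I] [MISS #1: write from I]
Op 2: C1 write [C1 write: invalidate ['C0=M'] -> C1=M] -> [I,M,I] [MISS #2: write from I]
Op 3: C0 read [C0 read from I: others=['C1=M'] -> C0=S, others downsized to S] -> [S,S,I] [MISS #3: read from I]
Op 4: C0 read [C0 read: already in S, no change] -> [S,S,I] [hit: read from S]
Op 5: C0 write [C0 write: invalidate ['C1=S'] -> C0=M] -> [M,I,I] [MISS #4: write from S]
Op 6: C2 write [C2 write: invalidate ['C0=M'] -> C2=M] -> [I,I,M] [MISS #5: write from I]
Op 7: C2 write [C2 write: already M (modified), no change] -> [I,I,M] [hit: write from M]

Answer: 5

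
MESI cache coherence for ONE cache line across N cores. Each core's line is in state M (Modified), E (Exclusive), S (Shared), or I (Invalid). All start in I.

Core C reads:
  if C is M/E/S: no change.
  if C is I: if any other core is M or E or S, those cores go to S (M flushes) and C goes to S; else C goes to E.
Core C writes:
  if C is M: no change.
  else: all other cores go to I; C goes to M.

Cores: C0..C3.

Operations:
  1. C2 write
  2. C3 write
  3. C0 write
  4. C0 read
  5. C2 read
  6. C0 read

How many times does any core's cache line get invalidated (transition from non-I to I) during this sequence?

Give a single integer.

Op 1: C2 write [C2 write: invalidate none -> C2=M] -> [I,I,M,I] (invalidations this op: 0; running total: 0)
Op 2: C3 write [C3 write: invalidate ['C2=M'] -> C3=M] -> [I,I,I,M] (invalidations this op: 1; running total: 1)
Op 3: C0 write [C0 write: invalidate ['C3=M'] -> C0=M] -> [M,I,I,I] (invalidations this op: 1; running total: 2)
Op 4: C0 read [C0 read: already in M, no change] -> [M,I,I,I] (invalidations this op: 0; running total: 2)
Op 5: C2 read [C2 read from I: others=['C0=M'] -> C2=S, others downsized to S] -> [S,I,S,I] (invalidations this op: 0; running total: 2)
Op 6: C0 read [C0 read: already in S, no change] -> [S,I,S,I] (invalidations this op: 0; running total: 2)

Answer: 2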